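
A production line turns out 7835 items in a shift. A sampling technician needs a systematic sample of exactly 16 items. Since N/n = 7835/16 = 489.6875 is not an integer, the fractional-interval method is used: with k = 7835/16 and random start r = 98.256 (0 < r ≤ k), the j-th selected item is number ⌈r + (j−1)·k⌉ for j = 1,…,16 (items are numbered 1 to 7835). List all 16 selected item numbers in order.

j=1: r + 0k = 98.256 → ⌈·⌉ = 99
j=2: r + 1k = 587.9435 → ⌈·⌉ = 588
j=3: r + 2k = 1077.631 → ⌈·⌉ = 1078
j=4: r + 3k = 1567.3185 → ⌈·⌉ = 1568
j=5: r + 4k = 2057.006 → ⌈·⌉ = 2058
j=6: r + 5k = 2546.6935 → ⌈·⌉ = 2547
j=7: r + 6k = 3036.381 → ⌈·⌉ = 3037
j=8: r + 7k = 3526.0685 → ⌈·⌉ = 3527
j=9: r + 8k = 4015.756 → ⌈·⌉ = 4016
j=10: r + 9k = 4505.4435 → ⌈·⌉ = 4506
j=11: r + 10k = 4995.131 → ⌈·⌉ = 4996
j=12: r + 11k = 5484.8185 → ⌈·⌉ = 5485
j=13: r + 12k = 5974.506 → ⌈·⌉ = 5975
j=14: r + 13k = 6464.1935 → ⌈·⌉ = 6465
j=15: r + 14k = 6953.881 → ⌈·⌉ = 6954
j=16: r + 15k = 7443.5685 → ⌈·⌉ = 7444

99, 588, 1078, 1568, 2058, 2547, 3037, 3527, 4016, 4506, 4996, 5485, 5975, 6465, 6954, 7444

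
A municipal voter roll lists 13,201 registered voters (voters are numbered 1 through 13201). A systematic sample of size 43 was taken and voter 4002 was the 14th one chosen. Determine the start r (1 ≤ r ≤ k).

11

k = 13201/43 = 307
r = 4002 − (14−1)×307 = 4002 − 3991 = 11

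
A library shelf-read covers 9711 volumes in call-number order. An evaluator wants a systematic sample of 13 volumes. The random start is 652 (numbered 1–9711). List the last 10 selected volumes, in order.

k = N/n = 9711/13 = 747
4th selection = 652 + 3×747 = 2893
5th: 2893 + 747 = 3640
6th: 3640 + 747 = 4387
7th: 4387 + 747 = 5134
8th: 5134 + 747 = 5881
9th: 5881 + 747 = 6628
10th: 6628 + 747 = 7375
11th: 7375 + 747 = 8122
12th: 8122 + 747 = 8869
13th: 8869 + 747 = 9616

2893, 3640, 4387, 5134, 5881, 6628, 7375, 8122, 8869, 9616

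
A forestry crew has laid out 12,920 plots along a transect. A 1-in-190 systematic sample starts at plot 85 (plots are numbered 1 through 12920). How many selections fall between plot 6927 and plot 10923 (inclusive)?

21

k = 190
First selection ≥ 6927: 85 + ⌈(6927−85)/190⌉·190 = 85 + 37×190 = 7115
Last selection ≤ 10923: 85 + ⌊(10923−85)/190⌋·190 = 85 + 57×190 = 10915
Count = 57 − 37 + 1 = 21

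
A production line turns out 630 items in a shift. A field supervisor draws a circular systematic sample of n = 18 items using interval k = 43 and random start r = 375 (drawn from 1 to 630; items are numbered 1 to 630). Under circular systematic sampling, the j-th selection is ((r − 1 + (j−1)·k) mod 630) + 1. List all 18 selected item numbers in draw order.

Selection 1: 375
Selection 2: 375 + 43 = 418
Selection 3: 418 + 43 = 461
Selection 4: 461 + 43 = 504
Selection 5: 504 + 43 = 547
Selection 6: 547 + 43 = 590
Selection 7: 590 + 43 = 633 → 633 − 630 = 3
Selection 8: 3 + 43 = 46
Selection 9: 46 + 43 = 89
Selection 10: 89 + 43 = 132
Selection 11: 132 + 43 = 175
Selection 12: 175 + 43 = 218
Selection 13: 218 + 43 = 261
Selection 14: 261 + 43 = 304
Selection 15: 304 + 43 = 347
Selection 16: 347 + 43 = 390
Selection 17: 390 + 43 = 433
Selection 18: 433 + 43 = 476

375, 418, 461, 504, 547, 590, 3, 46, 89, 132, 175, 218, 261, 304, 347, 390, 433, 476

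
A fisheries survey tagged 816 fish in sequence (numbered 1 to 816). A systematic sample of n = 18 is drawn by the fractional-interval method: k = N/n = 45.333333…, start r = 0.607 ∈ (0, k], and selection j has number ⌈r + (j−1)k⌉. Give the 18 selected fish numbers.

j=1: r + 0k = 0.607 → ⌈·⌉ = 1
j=2: r + 1k = 45.940333… → ⌈·⌉ = 46
j=3: r + 2k = 91.273666… → ⌈·⌉ = 92
j=4: r + 3k = 136.607 → ⌈·⌉ = 137
j=5: r + 4k = 181.940333… → ⌈·⌉ = 182
j=6: r + 5k = 227.273666… → ⌈·⌉ = 228
j=7: r + 6k = 272.607 → ⌈·⌉ = 273
j=8: r + 7k = 317.940333… → ⌈·⌉ = 318
j=9: r + 8k = 363.273666… → ⌈·⌉ = 364
j=10: r + 9k = 408.607 → ⌈·⌉ = 409
j=11: r + 10k = 453.940333… → ⌈·⌉ = 454
j=12: r + 11k = 499.273666… → ⌈·⌉ = 500
j=13: r + 12k = 544.607 → ⌈·⌉ = 545
j=14: r + 13k = 589.940333… → ⌈·⌉ = 590
j=15: r + 14k = 635.273666… → ⌈·⌉ = 636
j=16: r + 15k = 680.607 → ⌈·⌉ = 681
j=17: r + 16k = 725.940333… → ⌈·⌉ = 726
j=18: r + 17k = 771.273666… → ⌈·⌉ = 772

1, 46, 92, 137, 182, 228, 273, 318, 364, 409, 454, 500, 545, 590, 636, 681, 726, 772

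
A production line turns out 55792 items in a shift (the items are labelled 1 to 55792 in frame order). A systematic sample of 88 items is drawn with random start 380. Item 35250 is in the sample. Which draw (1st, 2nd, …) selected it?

56

k = 55792/88 = 634
position = (35250 − 380)/634 + 1 = 34870/634 + 1 = 55 + 1 = 56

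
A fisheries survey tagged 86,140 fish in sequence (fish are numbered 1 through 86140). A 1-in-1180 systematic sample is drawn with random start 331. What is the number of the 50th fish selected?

k = 1180
50th selection = r + (50−1)·k = 331 + 49×1180 = 331 + 57820 = 58151

58151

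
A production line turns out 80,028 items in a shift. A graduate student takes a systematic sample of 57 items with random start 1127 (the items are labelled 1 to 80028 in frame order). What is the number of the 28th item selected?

39035

k = 80028/57 = 1404
28th selection = r + (28−1)·k = 1127 + 27×1404 = 1127 + 37908 = 39035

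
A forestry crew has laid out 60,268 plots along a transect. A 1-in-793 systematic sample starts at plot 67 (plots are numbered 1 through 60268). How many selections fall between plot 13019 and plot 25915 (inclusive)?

k = 793
First selection ≥ 13019: 67 + ⌈(13019−67)/793⌉·793 = 67 + 17×793 = 13548
Last selection ≤ 25915: 67 + ⌊(25915−67)/793⌋·793 = 67 + 32×793 = 25443
Count = 32 − 17 + 1 = 16

16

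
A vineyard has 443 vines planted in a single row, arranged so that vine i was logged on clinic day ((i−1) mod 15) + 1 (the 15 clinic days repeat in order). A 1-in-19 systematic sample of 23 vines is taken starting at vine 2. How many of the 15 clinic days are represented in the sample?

15

Consecutive selections differ by k = 19, so their clinic day numbers differ by 19 mod 15 = 4.
gcd(19, 15) = 1, so the sample visits 15/1 = 15 distinct residues mod 15.
Start 2 is clinic day 2; the clinic days hit are 1, 2, 3, 4, 5, 6, 7, 8, 9, 10, 11, 12, 13, 14, 15.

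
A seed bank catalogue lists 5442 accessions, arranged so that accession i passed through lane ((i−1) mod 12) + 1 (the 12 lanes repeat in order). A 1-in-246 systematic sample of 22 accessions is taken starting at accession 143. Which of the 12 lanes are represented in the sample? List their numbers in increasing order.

Consecutive selections differ by k = 246, so their lane numbers differ by 246 mod 12 = 6.
gcd(246, 12) = 6, so the sample visits 12/6 = 2 distinct residues mod 12.
Start 143 is lane 11; the lanes hit are 5, 11.

5, 11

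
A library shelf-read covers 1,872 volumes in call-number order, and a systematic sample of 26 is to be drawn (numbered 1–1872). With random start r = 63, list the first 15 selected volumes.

63, 135, 207, 279, 351, 423, 495, 567, 639, 711, 783, 855, 927, 999, 1071

k = N/n = 1872/26 = 72
volume 1: 63
volume 2: 63 + 72 = 135
volume 3: 135 + 72 = 207
volume 4: 207 + 72 = 279
volume 5: 279 + 72 = 351
volume 6: 351 + 72 = 423
volume 7: 423 + 72 = 495
volume 8: 495 + 72 = 567
volume 9: 567 + 72 = 639
volume 10: 639 + 72 = 711
volume 11: 711 + 72 = 783
volume 12: 783 + 72 = 855
volume 13: 855 + 72 = 927
volume 14: 927 + 72 = 999
volume 15: 999 + 72 = 1071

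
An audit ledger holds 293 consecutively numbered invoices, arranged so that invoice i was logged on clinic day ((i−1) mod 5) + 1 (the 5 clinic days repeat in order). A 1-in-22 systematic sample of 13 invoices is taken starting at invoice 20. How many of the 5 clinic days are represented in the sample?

5

Consecutive selections differ by k = 22, so their clinic day numbers differ by 22 mod 5 = 2.
gcd(22, 5) = 1, so the sample visits 5/1 = 5 distinct residues mod 5.
Start 20 is clinic day 5; the clinic days hit are 1, 2, 3, 4, 5.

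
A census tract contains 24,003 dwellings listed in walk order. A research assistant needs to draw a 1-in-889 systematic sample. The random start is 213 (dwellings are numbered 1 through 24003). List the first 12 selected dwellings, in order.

dwelling 1: 213
dwelling 2: 213 + 889 = 1102
dwelling 3: 1102 + 889 = 1991
dwelling 4: 1991 + 889 = 2880
dwelling 5: 2880 + 889 = 3769
dwelling 6: 3769 + 889 = 4658
dwelling 7: 4658 + 889 = 5547
dwelling 8: 5547 + 889 = 6436
dwelling 9: 6436 + 889 = 7325
dwelling 10: 7325 + 889 = 8214
dwelling 11: 8214 + 889 = 9103
dwelling 12: 9103 + 889 = 9992

213, 1102, 1991, 2880, 3769, 4658, 5547, 6436, 7325, 8214, 9103, 9992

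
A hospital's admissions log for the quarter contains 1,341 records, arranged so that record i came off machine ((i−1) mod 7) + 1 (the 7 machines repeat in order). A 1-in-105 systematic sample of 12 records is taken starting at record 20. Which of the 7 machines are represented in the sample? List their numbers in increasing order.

Consecutive selections differ by k = 105, so their machine numbers differ by 105 mod 7 = 0.
gcd(105, 7) = 7, so the sample visits 7/7 = 1 distinct residues mod 7.
Start 20 is machine 6; the machines hit are 6.

6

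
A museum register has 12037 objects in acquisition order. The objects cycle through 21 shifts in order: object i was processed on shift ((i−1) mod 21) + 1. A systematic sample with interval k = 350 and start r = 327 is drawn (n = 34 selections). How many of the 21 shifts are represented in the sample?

Consecutive selections differ by k = 350, so their shift numbers differ by 350 mod 21 = 14.
gcd(350, 21) = 7, so the sample visits 21/7 = 3 distinct residues mod 21.
Start 327 is shift 12; the shifts hit are 5, 12, 19.

3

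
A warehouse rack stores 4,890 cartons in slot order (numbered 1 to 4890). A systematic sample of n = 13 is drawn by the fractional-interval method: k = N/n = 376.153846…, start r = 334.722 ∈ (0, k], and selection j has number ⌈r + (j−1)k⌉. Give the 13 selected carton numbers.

335, 711, 1088, 1464, 1840, 2216, 2592, 2968, 3344, 3721, 4097, 4473, 4849

j=1: r + 0k = 334.722 → ⌈·⌉ = 335
j=2: r + 1k = 710.875846… → ⌈·⌉ = 711
j=3: r + 2k = 1087.029692… → ⌈·⌉ = 1088
j=4: r + 3k = 1463.183538… → ⌈·⌉ = 1464
j=5: r + 4k = 1839.337384… → ⌈·⌉ = 1840
j=6: r + 5k = 2215.491230… → ⌈·⌉ = 2216
j=7: r + 6k = 2591.645076… → ⌈·⌉ = 2592
j=8: r + 7k = 2967.798923… → ⌈·⌉ = 2968
j=9: r + 8k = 3343.952769… → ⌈·⌉ = 3344
j=10: r + 9k = 3720.106615… → ⌈·⌉ = 3721
j=11: r + 10k = 4096.260461… → ⌈·⌉ = 4097
j=12: r + 11k = 4472.414307… → ⌈·⌉ = 4473
j=13: r + 12k = 4848.568153… → ⌈·⌉ = 4849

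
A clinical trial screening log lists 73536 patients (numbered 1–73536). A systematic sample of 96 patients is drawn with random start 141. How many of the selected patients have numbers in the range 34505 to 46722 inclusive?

16

k = 73536/96 = 766
First selection ≥ 34505: 141 + ⌈(34505−141)/766⌉·766 = 141 + 45×766 = 34611
Last selection ≤ 46722: 141 + ⌊(46722−141)/766⌋·766 = 141 + 60×766 = 46101
Count = 60 − 45 + 1 = 16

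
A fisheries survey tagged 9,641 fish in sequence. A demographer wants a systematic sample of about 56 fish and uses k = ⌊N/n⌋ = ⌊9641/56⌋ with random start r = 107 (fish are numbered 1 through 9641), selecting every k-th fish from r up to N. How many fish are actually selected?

k = ⌊9641/56⌋ = 172
Achieved size = ⌊(9641 − 107)/172⌋ + 1 = ⌊9534/172⌋ + 1 = 55 + 1 = 56
(last selection: 107 + 55×172 = 9567 ≤ 9641; next would be 9739 > 9641)

56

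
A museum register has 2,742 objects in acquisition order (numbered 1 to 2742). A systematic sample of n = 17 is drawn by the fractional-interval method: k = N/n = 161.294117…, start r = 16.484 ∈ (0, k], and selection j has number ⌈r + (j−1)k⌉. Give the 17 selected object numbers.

17, 178, 340, 501, 662, 823, 985, 1146, 1307, 1469, 1630, 1791, 1953, 2114, 2275, 2436, 2598

j=1: r + 0k = 16.484 → ⌈·⌉ = 17
j=2: r + 1k = 177.778117… → ⌈·⌉ = 178
j=3: r + 2k = 339.072235… → ⌈·⌉ = 340
j=4: r + 3k = 500.366352… → ⌈·⌉ = 501
j=5: r + 4k = 661.660470… → ⌈·⌉ = 662
j=6: r + 5k = 822.954588… → ⌈·⌉ = 823
j=7: r + 6k = 984.248705… → ⌈·⌉ = 985
j=8: r + 7k = 1145.542823… → ⌈·⌉ = 1146
j=9: r + 8k = 1306.836941… → ⌈·⌉ = 1307
j=10: r + 9k = 1468.131058… → ⌈·⌉ = 1469
j=11: r + 10k = 1629.425176… → ⌈·⌉ = 1630
j=12: r + 11k = 1790.719294… → ⌈·⌉ = 1791
j=13: r + 12k = 1952.013411… → ⌈·⌉ = 1953
j=14: r + 13k = 2113.307529… → ⌈·⌉ = 2114
j=15: r + 14k = 2274.601647… → ⌈·⌉ = 2275
j=16: r + 15k = 2435.895764… → ⌈·⌉ = 2436
j=17: r + 16k = 2597.189882… → ⌈·⌉ = 2598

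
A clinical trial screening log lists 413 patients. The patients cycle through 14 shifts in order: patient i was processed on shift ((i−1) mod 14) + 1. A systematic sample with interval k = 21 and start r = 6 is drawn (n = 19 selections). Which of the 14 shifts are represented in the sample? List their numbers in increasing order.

Consecutive selections differ by k = 21, so their shift numbers differ by 21 mod 14 = 7.
gcd(21, 14) = 7, so the sample visits 14/7 = 2 distinct residues mod 14.
Start 6 is shift 6; the shifts hit are 6, 13.

6, 13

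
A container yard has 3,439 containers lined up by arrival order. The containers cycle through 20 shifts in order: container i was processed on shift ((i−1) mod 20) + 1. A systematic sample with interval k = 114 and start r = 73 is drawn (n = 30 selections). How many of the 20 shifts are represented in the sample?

10

Consecutive selections differ by k = 114, so their shift numbers differ by 114 mod 20 = 14.
gcd(114, 20) = 2, so the sample visits 20/2 = 10 distinct residues mod 20.
Start 73 is shift 13; the shifts hit are 1, 3, 5, 7, 9, 11, 13, 15, 17, 19.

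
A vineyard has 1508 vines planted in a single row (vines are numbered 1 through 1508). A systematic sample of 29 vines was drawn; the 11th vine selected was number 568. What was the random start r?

48

k = 1508/29 = 52
r = 568 − (11−1)×52 = 568 − 520 = 48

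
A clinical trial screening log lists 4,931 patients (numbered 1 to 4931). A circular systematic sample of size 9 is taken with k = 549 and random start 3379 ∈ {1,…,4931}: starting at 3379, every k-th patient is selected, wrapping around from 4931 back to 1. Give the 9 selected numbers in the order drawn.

3379, 3928, 4477, 95, 644, 1193, 1742, 2291, 2840

Selection 1: 3379
Selection 2: 3379 + 549 = 3928
Selection 3: 3928 + 549 = 4477
Selection 4: 4477 + 549 = 5026 → 5026 − 4931 = 95
Selection 5: 95 + 549 = 644
Selection 6: 644 + 549 = 1193
Selection 7: 1193 + 549 = 1742
Selection 8: 1742 + 549 = 2291
Selection 9: 2291 + 549 = 2840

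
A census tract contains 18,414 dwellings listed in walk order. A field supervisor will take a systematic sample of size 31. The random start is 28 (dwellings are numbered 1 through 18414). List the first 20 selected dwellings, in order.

k = N/n = 18414/31 = 594
dwelling 1: 28
dwelling 2: 28 + 594 = 622
dwelling 3: 622 + 594 = 1216
dwelling 4: 1216 + 594 = 1810
dwelling 5: 1810 + 594 = 2404
dwelling 6: 2404 + 594 = 2998
dwelling 7: 2998 + 594 = 3592
dwelling 8: 3592 + 594 = 4186
dwelling 9: 4186 + 594 = 4780
dwelling 10: 4780 + 594 = 5374
dwelling 11: 5374 + 594 = 5968
dwelling 12: 5968 + 594 = 6562
dwelling 13: 6562 + 594 = 7156
dwelling 14: 7156 + 594 = 7750
dwelling 15: 7750 + 594 = 8344
dwelling 16: 8344 + 594 = 8938
dwelling 17: 8938 + 594 = 9532
dwelling 18: 9532 + 594 = 10126
dwelling 19: 10126 + 594 = 10720
dwelling 20: 10720 + 594 = 11314

28, 622, 1216, 1810, 2404, 2998, 3592, 4186, 4780, 5374, 5968, 6562, 7156, 7750, 8344, 8938, 9532, 10126, 10720, 11314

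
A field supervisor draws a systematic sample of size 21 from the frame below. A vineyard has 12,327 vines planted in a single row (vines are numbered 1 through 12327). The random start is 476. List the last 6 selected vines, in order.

k = N/n = 12327/21 = 587
16th selection = 476 + 15×587 = 9281
17th: 9281 + 587 = 9868
18th: 9868 + 587 = 10455
19th: 10455 + 587 = 11042
20th: 11042 + 587 = 11629
21st: 11629 + 587 = 12216

9281, 9868, 10455, 11042, 11629, 12216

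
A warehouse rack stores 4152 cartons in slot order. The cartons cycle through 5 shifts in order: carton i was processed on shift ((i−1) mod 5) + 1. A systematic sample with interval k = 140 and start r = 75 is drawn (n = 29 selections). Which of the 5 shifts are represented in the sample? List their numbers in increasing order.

Consecutive selections differ by k = 140, so their shift numbers differ by 140 mod 5 = 0.
gcd(140, 5) = 5, so the sample visits 5/5 = 1 distinct residues mod 5.
Start 75 is shift 5; the shifts hit are 5.

5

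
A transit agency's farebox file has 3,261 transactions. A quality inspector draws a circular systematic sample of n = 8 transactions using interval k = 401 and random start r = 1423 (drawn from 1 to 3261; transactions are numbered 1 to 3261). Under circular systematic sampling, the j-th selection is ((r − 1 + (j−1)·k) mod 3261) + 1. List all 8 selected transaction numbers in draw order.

Selection 1: 1423
Selection 2: 1423 + 401 = 1824
Selection 3: 1824 + 401 = 2225
Selection 4: 2225 + 401 = 2626
Selection 5: 2626 + 401 = 3027
Selection 6: 3027 + 401 = 3428 → 3428 − 3261 = 167
Selection 7: 167 + 401 = 568
Selection 8: 568 + 401 = 969

1423, 1824, 2225, 2626, 3027, 167, 568, 969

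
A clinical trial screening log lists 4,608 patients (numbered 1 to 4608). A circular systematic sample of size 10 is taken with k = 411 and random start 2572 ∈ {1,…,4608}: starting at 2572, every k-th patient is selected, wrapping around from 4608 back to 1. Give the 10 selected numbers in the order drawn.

Selection 1: 2572
Selection 2: 2572 + 411 = 2983
Selection 3: 2983 + 411 = 3394
Selection 4: 3394 + 411 = 3805
Selection 5: 3805 + 411 = 4216
Selection 6: 4216 + 411 = 4627 → 4627 − 4608 = 19
Selection 7: 19 + 411 = 430
Selection 8: 430 + 411 = 841
Selection 9: 841 + 411 = 1252
Selection 10: 1252 + 411 = 1663

2572, 2983, 3394, 3805, 4216, 19, 430, 841, 1252, 1663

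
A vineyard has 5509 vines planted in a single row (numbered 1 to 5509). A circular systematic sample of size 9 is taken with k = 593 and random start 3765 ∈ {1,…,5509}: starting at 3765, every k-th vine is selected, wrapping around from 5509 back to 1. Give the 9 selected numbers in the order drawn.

3765, 4358, 4951, 35, 628, 1221, 1814, 2407, 3000

Selection 1: 3765
Selection 2: 3765 + 593 = 4358
Selection 3: 4358 + 593 = 4951
Selection 4: 4951 + 593 = 5544 → 5544 − 5509 = 35
Selection 5: 35 + 593 = 628
Selection 6: 628 + 593 = 1221
Selection 7: 1221 + 593 = 1814
Selection 8: 1814 + 593 = 2407
Selection 9: 2407 + 593 = 3000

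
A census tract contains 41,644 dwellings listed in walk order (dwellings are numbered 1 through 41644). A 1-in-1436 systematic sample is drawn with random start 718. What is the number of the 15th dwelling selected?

k = 1436
15th selection = r + (15−1)·k = 718 + 14×1436 = 718 + 20104 = 20822

20822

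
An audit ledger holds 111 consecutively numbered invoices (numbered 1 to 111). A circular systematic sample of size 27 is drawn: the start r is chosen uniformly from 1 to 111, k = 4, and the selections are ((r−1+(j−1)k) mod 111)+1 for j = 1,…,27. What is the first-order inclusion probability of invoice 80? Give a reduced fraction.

9/37

For each position j, as r ranges over 1…111 the j-th selection hits every invoice exactly once, so invoice 80 is selected for exactly 27 of the 111 starts.
Inclusion probability = 27/111 = 9/37.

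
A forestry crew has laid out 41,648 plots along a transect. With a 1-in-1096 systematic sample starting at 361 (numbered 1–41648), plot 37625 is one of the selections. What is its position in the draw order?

35

k = 1096
position = (37625 − 361)/1096 + 1 = 37264/1096 + 1 = 34 + 1 = 35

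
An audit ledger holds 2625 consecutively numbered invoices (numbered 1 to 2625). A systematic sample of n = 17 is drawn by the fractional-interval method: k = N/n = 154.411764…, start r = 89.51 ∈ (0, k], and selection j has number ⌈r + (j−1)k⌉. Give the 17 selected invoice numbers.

j=1: r + 0k = 89.51 → ⌈·⌉ = 90
j=2: r + 1k = 243.921764… → ⌈·⌉ = 244
j=3: r + 2k = 398.333529… → ⌈·⌉ = 399
j=4: r + 3k = 552.745294… → ⌈·⌉ = 553
j=5: r + 4k = 707.157058… → ⌈·⌉ = 708
j=6: r + 5k = 861.568823… → ⌈·⌉ = 862
j=7: r + 6k = 1015.980588… → ⌈·⌉ = 1016
j=8: r + 7k = 1170.392352… → ⌈·⌉ = 1171
j=9: r + 8k = 1324.804117… → ⌈·⌉ = 1325
j=10: r + 9k = 1479.215882… → ⌈·⌉ = 1480
j=11: r + 10k = 1633.627647… → ⌈·⌉ = 1634
j=12: r + 11k = 1788.039411… → ⌈·⌉ = 1789
j=13: r + 12k = 1942.451176… → ⌈·⌉ = 1943
j=14: r + 13k = 2096.862941… → ⌈·⌉ = 2097
j=15: r + 14k = 2251.274705… → ⌈·⌉ = 2252
j=16: r + 15k = 2405.686470… → ⌈·⌉ = 2406
j=17: r + 16k = 2560.098235… → ⌈·⌉ = 2561

90, 244, 399, 553, 708, 862, 1016, 1171, 1325, 1480, 1634, 1789, 1943, 2097, 2252, 2406, 2561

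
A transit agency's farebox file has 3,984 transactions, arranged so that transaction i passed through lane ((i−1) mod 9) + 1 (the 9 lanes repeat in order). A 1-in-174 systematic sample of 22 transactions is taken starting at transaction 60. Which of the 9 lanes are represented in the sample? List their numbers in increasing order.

Consecutive selections differ by k = 174, so their lane numbers differ by 174 mod 9 = 3.
gcd(174, 9) = 3, so the sample visits 9/3 = 3 distinct residues mod 9.
Start 60 is lane 6; the lanes hit are 3, 6, 9.

3, 6, 9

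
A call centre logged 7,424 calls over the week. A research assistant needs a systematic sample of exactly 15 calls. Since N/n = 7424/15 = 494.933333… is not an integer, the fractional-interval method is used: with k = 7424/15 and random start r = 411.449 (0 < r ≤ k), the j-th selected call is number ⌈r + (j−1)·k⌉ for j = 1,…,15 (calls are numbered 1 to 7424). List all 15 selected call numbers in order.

j=1: r + 0k = 411.449 → ⌈·⌉ = 412
j=2: r + 1k = 906.382333… → ⌈·⌉ = 907
j=3: r + 2k = 1401.315666… → ⌈·⌉ = 1402
j=4: r + 3k = 1896.249 → ⌈·⌉ = 1897
j=5: r + 4k = 2391.182333… → ⌈·⌉ = 2392
j=6: r + 5k = 2886.115666… → ⌈·⌉ = 2887
j=7: r + 6k = 3381.049 → ⌈·⌉ = 3382
j=8: r + 7k = 3875.982333… → ⌈·⌉ = 3876
j=9: r + 8k = 4370.915666… → ⌈·⌉ = 4371
j=10: r + 9k = 4865.849 → ⌈·⌉ = 4866
j=11: r + 10k = 5360.782333… → ⌈·⌉ = 5361
j=12: r + 11k = 5855.715666… → ⌈·⌉ = 5856
j=13: r + 12k = 6350.649 → ⌈·⌉ = 6351
j=14: r + 13k = 6845.582333… → ⌈·⌉ = 6846
j=15: r + 14k = 7340.515666… → ⌈·⌉ = 7341

412, 907, 1402, 1897, 2392, 2887, 3382, 3876, 4371, 4866, 5361, 5856, 6351, 6846, 7341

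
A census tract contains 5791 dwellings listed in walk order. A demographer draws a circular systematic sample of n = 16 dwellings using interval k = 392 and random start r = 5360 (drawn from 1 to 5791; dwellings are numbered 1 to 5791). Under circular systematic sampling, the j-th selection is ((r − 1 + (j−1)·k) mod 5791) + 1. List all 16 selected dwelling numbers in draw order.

Selection 1: 5360
Selection 2: 5360 + 392 = 5752
Selection 3: 5752 + 392 = 6144 → 6144 − 5791 = 353
Selection 4: 353 + 392 = 745
Selection 5: 745 + 392 = 1137
Selection 6: 1137 + 392 = 1529
Selection 7: 1529 + 392 = 1921
Selection 8: 1921 + 392 = 2313
Selection 9: 2313 + 392 = 2705
Selection 10: 2705 + 392 = 3097
Selection 11: 3097 + 392 = 3489
Selection 12: 3489 + 392 = 3881
Selection 13: 3881 + 392 = 4273
Selection 14: 4273 + 392 = 4665
Selection 15: 4665 + 392 = 5057
Selection 16: 5057 + 392 = 5449

5360, 5752, 353, 745, 1137, 1529, 1921, 2313, 2705, 3097, 3489, 3881, 4273, 4665, 5057, 5449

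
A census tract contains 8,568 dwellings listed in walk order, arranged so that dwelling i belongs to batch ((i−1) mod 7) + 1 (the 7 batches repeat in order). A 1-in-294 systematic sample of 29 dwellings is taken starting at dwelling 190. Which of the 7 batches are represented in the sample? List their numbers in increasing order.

1

Consecutive selections differ by k = 294, so their batch numbers differ by 294 mod 7 = 0.
gcd(294, 7) = 7, so the sample visits 7/7 = 1 distinct residues mod 7.
Start 190 is batch 1; the batches hit are 1.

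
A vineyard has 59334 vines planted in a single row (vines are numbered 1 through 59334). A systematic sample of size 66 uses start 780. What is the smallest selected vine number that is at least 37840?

k = 59334/66 = 899
Steps past start: ⌈(37840 − 780)/899⌉ = ⌈37060/899⌉ = 42
Selected vine: 780 + 42×899 = 38538

38538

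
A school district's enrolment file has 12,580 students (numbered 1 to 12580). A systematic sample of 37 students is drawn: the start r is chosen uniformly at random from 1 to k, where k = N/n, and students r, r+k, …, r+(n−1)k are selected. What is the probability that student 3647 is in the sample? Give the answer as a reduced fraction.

k = 12580/37 = 340.
Student 3647 is selected iff r ≡ 3647 (mod 340); exactly one such r in {1,…,340}.
Inclusion probability = 1/340.

1/340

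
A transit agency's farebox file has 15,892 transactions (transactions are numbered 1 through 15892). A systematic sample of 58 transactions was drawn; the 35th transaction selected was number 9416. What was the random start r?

100

k = 15892/58 = 274
r = 9416 − (35−1)×274 = 9416 − 9316 = 100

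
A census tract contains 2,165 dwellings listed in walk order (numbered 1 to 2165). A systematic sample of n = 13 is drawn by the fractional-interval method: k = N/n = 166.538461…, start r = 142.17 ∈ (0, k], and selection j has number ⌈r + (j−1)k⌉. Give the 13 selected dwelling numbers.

143, 309, 476, 642, 809, 975, 1142, 1308, 1475, 1642, 1808, 1975, 2141

j=1: r + 0k = 142.17 → ⌈·⌉ = 143
j=2: r + 1k = 308.708461… → ⌈·⌉ = 309
j=3: r + 2k = 475.246923… → ⌈·⌉ = 476
j=4: r + 3k = 641.785384… → ⌈·⌉ = 642
j=5: r + 4k = 808.323846… → ⌈·⌉ = 809
j=6: r + 5k = 974.862307… → ⌈·⌉ = 975
j=7: r + 6k = 1141.400769… → ⌈·⌉ = 1142
j=8: r + 7k = 1307.939230… → ⌈·⌉ = 1308
j=9: r + 8k = 1474.477692… → ⌈·⌉ = 1475
j=10: r + 9k = 1641.016153… → ⌈·⌉ = 1642
j=11: r + 10k = 1807.554615… → ⌈·⌉ = 1808
j=12: r + 11k = 1974.093076… → ⌈·⌉ = 1975
j=13: r + 12k = 2140.631538… → ⌈·⌉ = 2141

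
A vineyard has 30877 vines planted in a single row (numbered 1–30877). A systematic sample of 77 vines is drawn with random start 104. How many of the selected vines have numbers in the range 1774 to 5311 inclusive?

8

k = 30877/77 = 401
First selection ≥ 1774: 104 + ⌈(1774−104)/401⌉·401 = 104 + 5×401 = 2109
Last selection ≤ 5311: 104 + ⌊(5311−104)/401⌋·401 = 104 + 12×401 = 4916
Count = 12 − 5 + 1 = 8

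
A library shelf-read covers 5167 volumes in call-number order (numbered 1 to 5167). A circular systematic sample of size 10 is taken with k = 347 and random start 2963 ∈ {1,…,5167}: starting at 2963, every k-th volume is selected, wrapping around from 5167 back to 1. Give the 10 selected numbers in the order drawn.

Selection 1: 2963
Selection 2: 2963 + 347 = 3310
Selection 3: 3310 + 347 = 3657
Selection 4: 3657 + 347 = 4004
Selection 5: 4004 + 347 = 4351
Selection 6: 4351 + 347 = 4698
Selection 7: 4698 + 347 = 5045
Selection 8: 5045 + 347 = 5392 → 5392 − 5167 = 225
Selection 9: 225 + 347 = 572
Selection 10: 572 + 347 = 919

2963, 3310, 3657, 4004, 4351, 4698, 5045, 225, 572, 919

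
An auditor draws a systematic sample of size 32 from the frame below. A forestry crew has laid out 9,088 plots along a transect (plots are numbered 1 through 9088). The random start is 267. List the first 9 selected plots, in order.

k = N/n = 9088/32 = 284
plot 1: 267
plot 2: 267 + 284 = 551
plot 3: 551 + 284 = 835
plot 4: 835 + 284 = 1119
plot 5: 1119 + 284 = 1403
plot 6: 1403 + 284 = 1687
plot 7: 1687 + 284 = 1971
plot 8: 1971 + 284 = 2255
plot 9: 2255 + 284 = 2539

267, 551, 835, 1119, 1403, 1687, 1971, 2255, 2539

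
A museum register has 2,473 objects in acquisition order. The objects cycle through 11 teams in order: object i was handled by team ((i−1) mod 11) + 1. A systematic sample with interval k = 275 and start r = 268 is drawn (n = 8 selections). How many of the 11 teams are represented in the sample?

Consecutive selections differ by k = 275, so their team numbers differ by 275 mod 11 = 0.
gcd(275, 11) = 11, so the sample visits 11/11 = 1 distinct residues mod 11.
Start 268 is team 4; the teams hit are 4.

1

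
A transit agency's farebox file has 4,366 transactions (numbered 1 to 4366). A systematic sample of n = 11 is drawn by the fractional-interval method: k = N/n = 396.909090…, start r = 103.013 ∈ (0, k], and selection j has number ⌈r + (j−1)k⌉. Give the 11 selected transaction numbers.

104, 500, 897, 1294, 1691, 2088, 2485, 2882, 3279, 3676, 4073

j=1: r + 0k = 103.013 → ⌈·⌉ = 104
j=2: r + 1k = 499.922090… → ⌈·⌉ = 500
j=3: r + 2k = 896.831181… → ⌈·⌉ = 897
j=4: r + 3k = 1293.740272… → ⌈·⌉ = 1294
j=5: r + 4k = 1690.649363… → ⌈·⌉ = 1691
j=6: r + 5k = 2087.558454… → ⌈·⌉ = 2088
j=7: r + 6k = 2484.467545… → ⌈·⌉ = 2485
j=8: r + 7k = 2881.376636… → ⌈·⌉ = 2882
j=9: r + 8k = 3278.285727… → ⌈·⌉ = 3279
j=10: r + 9k = 3675.194818… → ⌈·⌉ = 3676
j=11: r + 10k = 4072.103909… → ⌈·⌉ = 4073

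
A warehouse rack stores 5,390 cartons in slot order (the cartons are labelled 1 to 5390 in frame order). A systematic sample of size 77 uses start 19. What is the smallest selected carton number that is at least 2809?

2819

k = 5390/77 = 70
Steps past start: ⌈(2809 − 19)/70⌉ = ⌈2790/70⌉ = 40
Selected carton: 19 + 40×70 = 2819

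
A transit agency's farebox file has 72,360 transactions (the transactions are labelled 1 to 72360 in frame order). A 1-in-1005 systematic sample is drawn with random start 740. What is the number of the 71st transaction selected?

71090

k = 1005
71st selection = r + (71−1)·k = 740 + 70×1005 = 740 + 70350 = 71090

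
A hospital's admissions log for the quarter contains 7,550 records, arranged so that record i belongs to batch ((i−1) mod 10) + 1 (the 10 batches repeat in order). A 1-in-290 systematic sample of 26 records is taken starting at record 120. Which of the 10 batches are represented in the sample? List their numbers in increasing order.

Consecutive selections differ by k = 290, so their batch numbers differ by 290 mod 10 = 0.
gcd(290, 10) = 10, so the sample visits 10/10 = 1 distinct residues mod 10.
Start 120 is batch 10; the batches hit are 10.

10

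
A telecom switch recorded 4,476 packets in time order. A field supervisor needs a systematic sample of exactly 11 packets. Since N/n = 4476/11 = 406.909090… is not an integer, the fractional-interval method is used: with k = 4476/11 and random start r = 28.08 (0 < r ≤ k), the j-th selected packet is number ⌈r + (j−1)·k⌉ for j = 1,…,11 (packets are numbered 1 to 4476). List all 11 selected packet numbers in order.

j=1: r + 0k = 28.08 → ⌈·⌉ = 29
j=2: r + 1k = 434.989090… → ⌈·⌉ = 435
j=3: r + 2k = 841.898181… → ⌈·⌉ = 842
j=4: r + 3k = 1248.807272… → ⌈·⌉ = 1249
j=5: r + 4k = 1655.716363… → ⌈·⌉ = 1656
j=6: r + 5k = 2062.625454… → ⌈·⌉ = 2063
j=7: r + 6k = 2469.534545… → ⌈·⌉ = 2470
j=8: r + 7k = 2876.443636… → ⌈·⌉ = 2877
j=9: r + 8k = 3283.352727… → ⌈·⌉ = 3284
j=10: r + 9k = 3690.261818… → ⌈·⌉ = 3691
j=11: r + 10k = 4097.170909… → ⌈·⌉ = 4098

29, 435, 842, 1249, 1656, 2063, 2470, 2877, 3284, 3691, 4098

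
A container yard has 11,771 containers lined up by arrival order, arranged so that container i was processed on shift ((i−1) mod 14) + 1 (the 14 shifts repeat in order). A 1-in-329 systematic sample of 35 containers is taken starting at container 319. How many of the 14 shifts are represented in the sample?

2

Consecutive selections differ by k = 329, so their shift numbers differ by 329 mod 14 = 7.
gcd(329, 14) = 7, so the sample visits 14/7 = 2 distinct residues mod 14.
Start 319 is shift 11; the shifts hit are 4, 11.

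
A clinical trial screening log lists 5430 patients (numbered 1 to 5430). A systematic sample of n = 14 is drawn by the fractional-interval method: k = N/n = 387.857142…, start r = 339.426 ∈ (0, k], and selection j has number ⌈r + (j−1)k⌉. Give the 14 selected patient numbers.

j=1: r + 0k = 339.426 → ⌈·⌉ = 340
j=2: r + 1k = 727.283142… → ⌈·⌉ = 728
j=3: r + 2k = 1115.140285… → ⌈·⌉ = 1116
j=4: r + 3k = 1502.997428… → ⌈·⌉ = 1503
j=5: r + 4k = 1890.854571… → ⌈·⌉ = 1891
j=6: r + 5k = 2278.711714… → ⌈·⌉ = 2279
j=7: r + 6k = 2666.568857… → ⌈·⌉ = 2667
j=8: r + 7k = 3054.426 → ⌈·⌉ = 3055
j=9: r + 8k = 3442.283142… → ⌈·⌉ = 3443
j=10: r + 9k = 3830.140285… → ⌈·⌉ = 3831
j=11: r + 10k = 4217.997428… → ⌈·⌉ = 4218
j=12: r + 11k = 4605.854571… → ⌈·⌉ = 4606
j=13: r + 12k = 4993.711714… → ⌈·⌉ = 4994
j=14: r + 13k = 5381.568857… → ⌈·⌉ = 5382

340, 728, 1116, 1503, 1891, 2279, 2667, 3055, 3443, 3831, 4218, 4606, 4994, 5382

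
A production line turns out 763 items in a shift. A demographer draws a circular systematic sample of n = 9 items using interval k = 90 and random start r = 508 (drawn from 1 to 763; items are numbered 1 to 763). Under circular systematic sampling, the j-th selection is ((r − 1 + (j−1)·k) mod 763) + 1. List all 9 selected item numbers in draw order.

508, 598, 688, 15, 105, 195, 285, 375, 465

Selection 1: 508
Selection 2: 508 + 90 = 598
Selection 3: 598 + 90 = 688
Selection 4: 688 + 90 = 778 → 778 − 763 = 15
Selection 5: 15 + 90 = 105
Selection 6: 105 + 90 = 195
Selection 7: 195 + 90 = 285
Selection 8: 285 + 90 = 375
Selection 9: 375 + 90 = 465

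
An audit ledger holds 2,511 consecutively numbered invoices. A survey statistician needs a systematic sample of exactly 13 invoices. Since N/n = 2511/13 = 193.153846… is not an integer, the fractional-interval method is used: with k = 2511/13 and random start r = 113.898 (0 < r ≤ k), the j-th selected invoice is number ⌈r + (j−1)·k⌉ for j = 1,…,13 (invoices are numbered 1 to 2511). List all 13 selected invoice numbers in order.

j=1: r + 0k = 113.898 → ⌈·⌉ = 114
j=2: r + 1k = 307.051846… → ⌈·⌉ = 308
j=3: r + 2k = 500.205692… → ⌈·⌉ = 501
j=4: r + 3k = 693.359538… → ⌈·⌉ = 694
j=5: r + 4k = 886.513384… → ⌈·⌉ = 887
j=6: r + 5k = 1079.667230… → ⌈·⌉ = 1080
j=7: r + 6k = 1272.821076… → ⌈·⌉ = 1273
j=8: r + 7k = 1465.974923… → ⌈·⌉ = 1466
j=9: r + 8k = 1659.128769… → ⌈·⌉ = 1660
j=10: r + 9k = 1852.282615… → ⌈·⌉ = 1853
j=11: r + 10k = 2045.436461… → ⌈·⌉ = 2046
j=12: r + 11k = 2238.590307… → ⌈·⌉ = 2239
j=13: r + 12k = 2431.744153… → ⌈·⌉ = 2432

114, 308, 501, 694, 887, 1080, 1273, 1466, 1660, 1853, 2046, 2239, 2432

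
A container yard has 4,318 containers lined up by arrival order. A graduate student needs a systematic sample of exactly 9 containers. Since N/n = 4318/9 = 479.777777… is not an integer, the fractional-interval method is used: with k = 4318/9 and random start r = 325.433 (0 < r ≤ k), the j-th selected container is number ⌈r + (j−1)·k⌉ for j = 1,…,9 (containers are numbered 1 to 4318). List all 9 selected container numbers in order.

j=1: r + 0k = 325.433 → ⌈·⌉ = 326
j=2: r + 1k = 805.210777… → ⌈·⌉ = 806
j=3: r + 2k = 1284.988555… → ⌈·⌉ = 1285
j=4: r + 3k = 1764.766333… → ⌈·⌉ = 1765
j=5: r + 4k = 2244.544111… → ⌈·⌉ = 2245
j=6: r + 5k = 2724.321888… → ⌈·⌉ = 2725
j=7: r + 6k = 3204.099666… → ⌈·⌉ = 3205
j=8: r + 7k = 3683.877444… → ⌈·⌉ = 3684
j=9: r + 8k = 4163.655222… → ⌈·⌉ = 4164

326, 806, 1285, 1765, 2245, 2725, 3205, 3684, 4164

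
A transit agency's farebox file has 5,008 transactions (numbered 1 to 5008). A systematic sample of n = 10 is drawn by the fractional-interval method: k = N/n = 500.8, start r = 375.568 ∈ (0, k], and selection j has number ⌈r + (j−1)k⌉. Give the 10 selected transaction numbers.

376, 877, 1378, 1878, 2379, 2880, 3381, 3882, 4382, 4883

j=1: r + 0k = 375.568 → ⌈·⌉ = 376
j=2: r + 1k = 876.368 → ⌈·⌉ = 877
j=3: r + 2k = 1377.168 → ⌈·⌉ = 1378
j=4: r + 3k = 1877.968 → ⌈·⌉ = 1878
j=5: r + 4k = 2378.768 → ⌈·⌉ = 2379
j=6: r + 5k = 2879.568 → ⌈·⌉ = 2880
j=7: r + 6k = 3380.368 → ⌈·⌉ = 3381
j=8: r + 7k = 3881.168 → ⌈·⌉ = 3882
j=9: r + 8k = 4381.968 → ⌈·⌉ = 4382
j=10: r + 9k = 4882.768 → ⌈·⌉ = 4883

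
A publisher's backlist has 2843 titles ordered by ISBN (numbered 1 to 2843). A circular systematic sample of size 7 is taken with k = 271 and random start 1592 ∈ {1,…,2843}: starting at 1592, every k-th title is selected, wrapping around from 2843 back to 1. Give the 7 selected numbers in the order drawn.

1592, 1863, 2134, 2405, 2676, 104, 375

Selection 1: 1592
Selection 2: 1592 + 271 = 1863
Selection 3: 1863 + 271 = 2134
Selection 4: 2134 + 271 = 2405
Selection 5: 2405 + 271 = 2676
Selection 6: 2676 + 271 = 2947 → 2947 − 2843 = 104
Selection 7: 104 + 271 = 375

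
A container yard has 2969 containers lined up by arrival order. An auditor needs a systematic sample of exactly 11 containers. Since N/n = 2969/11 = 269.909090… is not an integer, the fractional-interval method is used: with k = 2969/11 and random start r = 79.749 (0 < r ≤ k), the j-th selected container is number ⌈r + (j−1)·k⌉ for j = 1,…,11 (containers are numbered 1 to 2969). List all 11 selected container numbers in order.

80, 350, 620, 890, 1160, 1430, 1700, 1970, 2240, 2509, 2779

j=1: r + 0k = 79.749 → ⌈·⌉ = 80
j=2: r + 1k = 349.658090… → ⌈·⌉ = 350
j=3: r + 2k = 619.567181… → ⌈·⌉ = 620
j=4: r + 3k = 889.476272… → ⌈·⌉ = 890
j=5: r + 4k = 1159.385363… → ⌈·⌉ = 1160
j=6: r + 5k = 1429.294454… → ⌈·⌉ = 1430
j=7: r + 6k = 1699.203545… → ⌈·⌉ = 1700
j=8: r + 7k = 1969.112636… → ⌈·⌉ = 1970
j=9: r + 8k = 2239.021727… → ⌈·⌉ = 2240
j=10: r + 9k = 2508.930818… → ⌈·⌉ = 2509
j=11: r + 10k = 2778.839909… → ⌈·⌉ = 2779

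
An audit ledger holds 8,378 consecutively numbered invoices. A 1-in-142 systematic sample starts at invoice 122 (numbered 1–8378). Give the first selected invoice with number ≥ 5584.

5660

k = 142
Steps past start: ⌈(5584 − 122)/142⌉ = ⌈5462/142⌉ = 39
Selected invoice: 122 + 39×142 = 5660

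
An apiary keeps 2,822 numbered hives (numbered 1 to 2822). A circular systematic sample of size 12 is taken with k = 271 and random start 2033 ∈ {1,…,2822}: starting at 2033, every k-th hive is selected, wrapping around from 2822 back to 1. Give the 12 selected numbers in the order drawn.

Selection 1: 2033
Selection 2: 2033 + 271 = 2304
Selection 3: 2304 + 271 = 2575
Selection 4: 2575 + 271 = 2846 → 2846 − 2822 = 24
Selection 5: 24 + 271 = 295
Selection 6: 295 + 271 = 566
Selection 7: 566 + 271 = 837
Selection 8: 837 + 271 = 1108
Selection 9: 1108 + 271 = 1379
Selection 10: 1379 + 271 = 1650
Selection 11: 1650 + 271 = 1921
Selection 12: 1921 + 271 = 2192

2033, 2304, 2575, 24, 295, 566, 837, 1108, 1379, 1650, 1921, 2192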